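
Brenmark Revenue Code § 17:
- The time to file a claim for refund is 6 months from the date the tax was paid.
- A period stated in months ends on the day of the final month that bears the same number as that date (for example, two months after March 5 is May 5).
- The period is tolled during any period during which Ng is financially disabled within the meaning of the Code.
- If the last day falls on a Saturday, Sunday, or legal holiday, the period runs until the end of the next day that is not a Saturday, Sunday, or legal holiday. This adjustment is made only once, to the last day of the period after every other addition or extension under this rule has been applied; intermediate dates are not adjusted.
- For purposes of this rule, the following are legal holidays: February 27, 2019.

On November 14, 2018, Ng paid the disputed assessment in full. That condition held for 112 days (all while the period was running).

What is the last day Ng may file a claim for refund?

September 3, 2019

6 months after November 14, 2018 is May 14, 2019.
Tolling adds 112 days: May 14, 2019 + 112 days = September 3, 2019.
September 3, 2019 is a Tuesday and not a legal holiday, so no extension applies.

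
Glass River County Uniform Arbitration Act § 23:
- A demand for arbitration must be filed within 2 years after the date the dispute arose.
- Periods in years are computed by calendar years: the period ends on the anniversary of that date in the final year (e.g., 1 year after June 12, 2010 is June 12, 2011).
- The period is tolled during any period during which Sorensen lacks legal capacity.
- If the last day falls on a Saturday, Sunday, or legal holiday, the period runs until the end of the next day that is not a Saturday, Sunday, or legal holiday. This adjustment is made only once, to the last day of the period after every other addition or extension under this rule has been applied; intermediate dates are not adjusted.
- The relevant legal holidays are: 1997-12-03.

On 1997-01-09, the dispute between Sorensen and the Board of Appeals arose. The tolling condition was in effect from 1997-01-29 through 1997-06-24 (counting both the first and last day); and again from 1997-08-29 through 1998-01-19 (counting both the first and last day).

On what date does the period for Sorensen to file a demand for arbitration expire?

October 27, 1999

2 years after 1997-01-09 is January 9, 1999.
From January 29, 1997 through June 24, 1997 inclusive is 147 days; tolling adds 147 days: January 9, 1999 + 147 days = June 5, 1999.
From August 29, 1997 through January 19, 1998 inclusive is 144 days; tolling adds 144 days: June 5, 1999 + 144 days = October 27, 1999.
October 27, 1999 is a Wednesday and not a legal holiday, so no extension applies.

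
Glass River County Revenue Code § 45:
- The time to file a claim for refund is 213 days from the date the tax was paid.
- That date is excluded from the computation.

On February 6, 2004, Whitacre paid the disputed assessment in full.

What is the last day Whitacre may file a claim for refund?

September 6, 2004

213 days after February 6, 2004 is September 6, 2004.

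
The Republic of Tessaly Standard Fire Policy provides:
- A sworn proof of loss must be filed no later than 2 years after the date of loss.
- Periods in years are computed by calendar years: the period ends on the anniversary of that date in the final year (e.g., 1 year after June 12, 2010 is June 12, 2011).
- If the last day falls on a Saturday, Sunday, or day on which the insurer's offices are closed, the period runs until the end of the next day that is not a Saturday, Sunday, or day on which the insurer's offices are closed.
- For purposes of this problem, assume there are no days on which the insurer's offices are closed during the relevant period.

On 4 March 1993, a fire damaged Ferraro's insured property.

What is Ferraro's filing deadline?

2 years after 4 March 1993 is March 4, 1995.
March 4, 1995 is Saturday; March 5, 1995 is Sunday. The next qualifying day is March 6, 1995.

March 6, 1995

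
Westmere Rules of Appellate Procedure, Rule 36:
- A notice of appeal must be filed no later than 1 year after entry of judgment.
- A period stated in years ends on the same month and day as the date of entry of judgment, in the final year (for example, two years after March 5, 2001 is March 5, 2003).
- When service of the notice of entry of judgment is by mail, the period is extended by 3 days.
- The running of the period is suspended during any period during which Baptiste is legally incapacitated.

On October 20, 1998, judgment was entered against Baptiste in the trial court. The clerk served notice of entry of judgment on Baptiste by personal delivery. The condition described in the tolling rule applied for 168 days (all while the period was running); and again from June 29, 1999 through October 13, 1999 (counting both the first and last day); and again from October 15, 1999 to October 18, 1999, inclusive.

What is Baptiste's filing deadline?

July 25, 2000

1 year after October 20, 1998 is October 20, 1999.
Service was not by mail, so no mail extension applies.
Tolling adds 168 days: October 20, 1999 + 168 days = April 5, 2000.
From June 29, 1999 through October 13, 1999 inclusive is 107 days; tolling adds 107 days: April 5, 2000 + 107 days = July 21, 2000.
From October 15, 1999 through October 18, 1999 inclusive is 4 days; tolling adds 4 days: July 21, 2000 + 4 days = July 25, 2000.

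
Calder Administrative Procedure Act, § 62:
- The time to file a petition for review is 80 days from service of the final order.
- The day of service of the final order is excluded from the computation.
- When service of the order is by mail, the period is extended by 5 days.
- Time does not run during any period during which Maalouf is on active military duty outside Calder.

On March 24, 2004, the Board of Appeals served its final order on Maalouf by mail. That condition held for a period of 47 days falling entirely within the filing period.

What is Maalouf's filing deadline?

August 3, 2004

80 days after March 24, 2004 is June 12, 2004.
Service was by mail, adding 5 days: June 12, 2004 + 5 days = June 17, 2004.
Tolling adds 47 days: June 17, 2004 + 47 days = August 3, 2004.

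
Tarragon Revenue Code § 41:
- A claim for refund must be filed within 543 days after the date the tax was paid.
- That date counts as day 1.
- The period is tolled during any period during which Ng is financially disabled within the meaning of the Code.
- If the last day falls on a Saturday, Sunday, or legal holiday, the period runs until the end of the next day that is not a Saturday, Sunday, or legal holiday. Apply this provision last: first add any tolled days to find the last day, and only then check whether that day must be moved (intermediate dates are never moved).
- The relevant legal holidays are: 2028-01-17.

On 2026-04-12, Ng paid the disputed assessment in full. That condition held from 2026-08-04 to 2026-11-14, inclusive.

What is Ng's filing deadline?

January 18, 2028

Counting 2026-04-12 as day 1, day 543 is October 6, 2027.
From August 4, 2026 through November 14, 2026 inclusive is 103 days; tolling adds 103 days: October 6, 2027 + 103 days = January 17, 2028.
January 17, 2028 is a listed holiday. The next qualifying day is January 18, 2028.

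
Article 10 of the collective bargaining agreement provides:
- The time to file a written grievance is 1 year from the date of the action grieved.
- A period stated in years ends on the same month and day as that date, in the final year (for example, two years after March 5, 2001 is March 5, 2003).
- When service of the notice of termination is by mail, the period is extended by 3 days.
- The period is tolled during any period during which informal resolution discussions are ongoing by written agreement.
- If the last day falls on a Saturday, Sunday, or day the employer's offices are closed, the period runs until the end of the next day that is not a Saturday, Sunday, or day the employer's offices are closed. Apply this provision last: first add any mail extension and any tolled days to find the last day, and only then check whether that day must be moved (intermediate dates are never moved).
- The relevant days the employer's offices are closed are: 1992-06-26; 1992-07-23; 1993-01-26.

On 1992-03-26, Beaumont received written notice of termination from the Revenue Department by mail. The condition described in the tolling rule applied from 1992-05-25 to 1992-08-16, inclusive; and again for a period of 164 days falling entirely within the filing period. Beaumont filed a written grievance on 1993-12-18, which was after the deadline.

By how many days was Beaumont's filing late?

16 days

1 year after 1992-03-26 is March 26, 1993.
Service was by mail, adding 3 days: March 26, 1993 + 3 days = March 29, 1993.
From May 25, 1992 through August 16, 1992 inclusive is 84 days; tolling adds 84 days: March 29, 1993 + 84 days = June 21, 1993.
Tolling adds 164 days: June 21, 1993 + 164 days = December 2, 1993.
December 2, 1993 is a Thursday and not a day the employer's offices are closed, so no extension applies.
The deadline is December 2, 1993; from December 2, 1993 to December 18, 1993 is 16 days.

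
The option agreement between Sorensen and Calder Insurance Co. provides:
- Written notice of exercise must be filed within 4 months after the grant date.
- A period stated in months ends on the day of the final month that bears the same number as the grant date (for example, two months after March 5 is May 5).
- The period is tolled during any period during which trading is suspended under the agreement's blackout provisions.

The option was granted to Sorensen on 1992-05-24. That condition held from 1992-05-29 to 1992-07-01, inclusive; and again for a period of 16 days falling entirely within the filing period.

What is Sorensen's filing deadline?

4 months after 1992-05-24 is September 24, 1992.
From May 29, 1992 through July 1, 1992 inclusive is 34 days; tolling adds 34 days: September 24, 1992 + 34 days = October 28, 1992.
Tolling adds 16 days: October 28, 1992 + 16 days = November 13, 1992.

November 13, 1992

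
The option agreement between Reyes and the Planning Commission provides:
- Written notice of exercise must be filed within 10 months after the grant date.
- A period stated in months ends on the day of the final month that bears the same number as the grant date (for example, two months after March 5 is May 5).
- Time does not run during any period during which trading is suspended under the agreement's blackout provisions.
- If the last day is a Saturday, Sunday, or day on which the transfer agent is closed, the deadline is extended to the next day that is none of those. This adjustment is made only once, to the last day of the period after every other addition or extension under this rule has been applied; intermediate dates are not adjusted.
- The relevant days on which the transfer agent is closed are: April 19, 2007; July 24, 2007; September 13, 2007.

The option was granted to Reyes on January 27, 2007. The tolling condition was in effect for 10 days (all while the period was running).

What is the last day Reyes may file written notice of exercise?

10 months after January 27, 2007 is November 27, 2007.
Tolling adds 10 days: November 27, 2007 + 10 days = December 7, 2007.
December 7, 2007 is a Friday and not a day on which the transfer agent is closed, so no extension applies.

December 7, 2007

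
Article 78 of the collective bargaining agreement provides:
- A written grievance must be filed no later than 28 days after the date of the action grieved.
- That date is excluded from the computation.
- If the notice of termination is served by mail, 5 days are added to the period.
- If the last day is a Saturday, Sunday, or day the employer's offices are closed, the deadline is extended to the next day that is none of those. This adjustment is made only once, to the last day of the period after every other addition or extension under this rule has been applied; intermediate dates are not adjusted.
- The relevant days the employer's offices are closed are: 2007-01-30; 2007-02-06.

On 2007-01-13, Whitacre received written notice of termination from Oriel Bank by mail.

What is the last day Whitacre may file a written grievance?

28 days after 2007-01-13 is February 10, 2007.
Service was by mail, adding 5 days: February 10, 2007 + 5 days = February 15, 2007.
February 15, 2007 is a Thursday and not a day the employer's offices are closed, so no extension applies.

February 15, 2007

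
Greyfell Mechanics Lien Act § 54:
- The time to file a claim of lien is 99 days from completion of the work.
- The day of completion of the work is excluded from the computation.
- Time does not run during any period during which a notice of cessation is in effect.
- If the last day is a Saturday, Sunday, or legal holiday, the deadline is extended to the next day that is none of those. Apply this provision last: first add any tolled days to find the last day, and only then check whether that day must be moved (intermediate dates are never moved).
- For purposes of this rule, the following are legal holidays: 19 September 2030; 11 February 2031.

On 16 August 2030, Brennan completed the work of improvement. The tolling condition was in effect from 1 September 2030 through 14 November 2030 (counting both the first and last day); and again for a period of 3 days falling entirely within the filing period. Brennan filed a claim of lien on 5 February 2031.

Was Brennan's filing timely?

Yes

99 days after 16 August 2030 is November 23, 2030.
From September 1, 2030 through November 14, 2030 inclusive is 75 days; tolling adds 75 days: November 23, 2030 + 75 days = February 6, 2031.
Tolling adds 3 days: February 6, 2031 + 3 days = February 9, 2031.
February 9, 2031 is Sunday. The next qualifying day is February 10, 2031.
The deadline is February 10, 2031; the filing on February 5, 2031 is on or before that date.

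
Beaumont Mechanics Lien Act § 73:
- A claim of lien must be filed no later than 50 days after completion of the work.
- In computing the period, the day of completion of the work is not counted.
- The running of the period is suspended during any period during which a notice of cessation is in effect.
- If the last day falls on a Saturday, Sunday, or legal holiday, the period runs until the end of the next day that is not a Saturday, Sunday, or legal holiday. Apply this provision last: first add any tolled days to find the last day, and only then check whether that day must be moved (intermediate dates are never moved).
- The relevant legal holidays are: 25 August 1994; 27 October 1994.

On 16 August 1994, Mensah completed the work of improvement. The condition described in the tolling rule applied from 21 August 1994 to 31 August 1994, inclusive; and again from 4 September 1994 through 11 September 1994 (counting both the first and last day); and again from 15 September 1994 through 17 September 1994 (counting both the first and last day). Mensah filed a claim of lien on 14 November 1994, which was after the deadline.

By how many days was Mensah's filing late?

17 days

50 days after 16 August 1994 is October 5, 1994.
From August 21, 1994 through August 31, 1994 inclusive is 11 days; tolling adds 11 days: October 5, 1994 + 11 days = October 16, 1994.
From September 4, 1994 through September 11, 1994 inclusive is 8 days; tolling adds 8 days: October 16, 1994 + 8 days = October 24, 1994.
From September 15, 1994 through September 17, 1994 inclusive is 3 days; tolling adds 3 days: October 24, 1994 + 3 days = October 27, 1994.
October 27, 1994 is a listed holiday. The next qualifying day is October 28, 1994.
The deadline is October 28, 1994; from October 28, 1994 to November 14, 1994 is 17 days.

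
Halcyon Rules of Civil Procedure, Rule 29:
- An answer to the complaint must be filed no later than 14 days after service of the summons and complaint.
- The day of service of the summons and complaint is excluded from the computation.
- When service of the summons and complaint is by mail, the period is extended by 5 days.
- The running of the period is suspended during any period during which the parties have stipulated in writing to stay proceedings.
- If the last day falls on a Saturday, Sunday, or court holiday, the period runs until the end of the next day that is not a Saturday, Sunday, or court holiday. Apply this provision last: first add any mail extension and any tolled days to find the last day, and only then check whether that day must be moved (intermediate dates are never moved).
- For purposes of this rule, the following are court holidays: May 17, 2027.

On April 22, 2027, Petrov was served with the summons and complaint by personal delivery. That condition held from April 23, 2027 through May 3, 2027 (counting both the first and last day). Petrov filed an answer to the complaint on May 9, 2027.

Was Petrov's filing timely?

14 days after April 22, 2027 is May 6, 2027.
Service was not by mail, so no mail extension applies.
From April 23, 2027 through May 3, 2027 inclusive is 11 days; tolling adds 11 days: May 6, 2027 + 11 days = May 17, 2027.
May 17, 2027 is a listed holiday. The next qualifying day is May 18, 2027.
The deadline is May 18, 2027; the filing on May 9, 2027 is on or before that date.

Yes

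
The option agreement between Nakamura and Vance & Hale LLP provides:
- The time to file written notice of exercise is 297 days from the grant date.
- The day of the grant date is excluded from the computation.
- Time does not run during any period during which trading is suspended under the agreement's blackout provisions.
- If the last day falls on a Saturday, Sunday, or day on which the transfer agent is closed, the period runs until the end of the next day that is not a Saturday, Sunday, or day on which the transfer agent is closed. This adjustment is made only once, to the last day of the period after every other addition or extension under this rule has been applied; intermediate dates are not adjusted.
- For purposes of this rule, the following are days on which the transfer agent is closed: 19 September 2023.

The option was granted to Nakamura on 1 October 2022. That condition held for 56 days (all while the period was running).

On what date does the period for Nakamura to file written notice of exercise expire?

September 20, 2023

297 days after 1 October 2022 is July 25, 2023.
Tolling adds 56 days: July 25, 2023 + 56 days = September 19, 2023.
September 19, 2023 is a listed holiday. The next qualifying day is September 20, 2023.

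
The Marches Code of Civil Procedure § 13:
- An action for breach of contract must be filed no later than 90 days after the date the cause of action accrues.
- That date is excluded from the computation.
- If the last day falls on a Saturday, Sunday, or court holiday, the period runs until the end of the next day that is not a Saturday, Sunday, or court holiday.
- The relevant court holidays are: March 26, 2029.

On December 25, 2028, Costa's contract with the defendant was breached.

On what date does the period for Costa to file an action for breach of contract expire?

90 days after December 25, 2028 is March 25, 2029.
March 25, 2029 is Sunday; March 26, 2029 is a listed holiday. The next qualifying day is March 27, 2029.

March 27, 2029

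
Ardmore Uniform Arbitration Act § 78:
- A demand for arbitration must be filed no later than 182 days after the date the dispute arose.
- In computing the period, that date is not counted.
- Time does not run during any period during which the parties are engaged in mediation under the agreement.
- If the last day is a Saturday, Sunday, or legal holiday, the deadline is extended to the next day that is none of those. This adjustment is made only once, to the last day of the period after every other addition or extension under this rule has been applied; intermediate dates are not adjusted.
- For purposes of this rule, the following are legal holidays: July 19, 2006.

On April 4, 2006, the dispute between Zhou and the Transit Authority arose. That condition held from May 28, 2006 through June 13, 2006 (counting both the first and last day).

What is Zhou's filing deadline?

182 days after April 4, 2006 is October 3, 2006.
From May 28, 2006 through June 13, 2006 inclusive is 17 days; tolling adds 17 days: October 3, 2006 + 17 days = October 20, 2006.
October 20, 2006 is a Friday and not a legal holiday, so no extension applies.

October 20, 2006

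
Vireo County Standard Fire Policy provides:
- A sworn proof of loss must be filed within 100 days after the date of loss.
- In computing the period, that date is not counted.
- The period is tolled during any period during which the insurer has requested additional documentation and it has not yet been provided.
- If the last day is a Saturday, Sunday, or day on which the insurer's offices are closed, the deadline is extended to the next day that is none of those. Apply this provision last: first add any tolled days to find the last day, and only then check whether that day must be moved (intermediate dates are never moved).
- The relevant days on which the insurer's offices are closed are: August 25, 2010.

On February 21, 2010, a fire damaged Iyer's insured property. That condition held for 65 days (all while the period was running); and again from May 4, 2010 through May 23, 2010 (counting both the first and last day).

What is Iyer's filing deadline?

100 days after February 21, 2010 is June 1, 2010.
Tolling adds 65 days: June 1, 2010 + 65 days = August 5, 2010.
From May 4, 2010 through May 23, 2010 inclusive is 20 days; tolling adds 20 days: August 5, 2010 + 20 days = August 25, 2010.
August 25, 2010 is a listed holiday. The next qualifying day is August 26, 2010.

August 26, 2010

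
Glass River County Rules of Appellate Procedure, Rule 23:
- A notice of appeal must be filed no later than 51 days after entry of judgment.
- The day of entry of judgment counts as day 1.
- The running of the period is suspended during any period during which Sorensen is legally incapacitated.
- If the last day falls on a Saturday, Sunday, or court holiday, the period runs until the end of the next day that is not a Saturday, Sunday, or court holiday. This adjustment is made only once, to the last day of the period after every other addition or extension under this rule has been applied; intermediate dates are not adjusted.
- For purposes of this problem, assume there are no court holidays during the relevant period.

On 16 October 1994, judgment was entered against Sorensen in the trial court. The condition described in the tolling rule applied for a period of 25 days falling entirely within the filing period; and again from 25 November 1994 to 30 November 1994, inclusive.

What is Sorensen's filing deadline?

January 5, 1995

Counting 16 October 1994 as day 1, day 51 is December 5, 1994.
Tolling adds 25 days: December 5, 1994 + 25 days = December 30, 1994.
From November 25, 1994 through November 30, 1994 inclusive is 6 days; tolling adds 6 days: December 30, 1994 + 6 days = January 5, 1995.
January 5, 1995 is a Thursday and not a court holiday, so no extension applies.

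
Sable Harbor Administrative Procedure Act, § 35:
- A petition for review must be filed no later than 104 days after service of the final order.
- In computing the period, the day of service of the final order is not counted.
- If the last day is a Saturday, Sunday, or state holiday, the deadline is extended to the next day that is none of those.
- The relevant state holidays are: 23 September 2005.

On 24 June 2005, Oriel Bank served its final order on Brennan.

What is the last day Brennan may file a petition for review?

October 6, 2005

104 days after 24 June 2005 is October 6, 2005.
October 6, 2005 is a Thursday and not a state holiday, so no extension applies.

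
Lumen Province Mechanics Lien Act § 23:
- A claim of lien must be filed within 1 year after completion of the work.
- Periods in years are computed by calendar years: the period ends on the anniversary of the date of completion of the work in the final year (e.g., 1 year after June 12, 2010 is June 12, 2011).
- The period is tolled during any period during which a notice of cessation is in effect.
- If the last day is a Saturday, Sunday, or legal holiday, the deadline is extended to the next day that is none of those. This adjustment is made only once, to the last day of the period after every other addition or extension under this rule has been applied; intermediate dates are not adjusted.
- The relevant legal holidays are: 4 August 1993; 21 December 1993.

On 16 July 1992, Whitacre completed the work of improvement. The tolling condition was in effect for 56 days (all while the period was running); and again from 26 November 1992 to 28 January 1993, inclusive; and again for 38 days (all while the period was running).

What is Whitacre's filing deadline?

1 year after 16 July 1992 is July 16, 1993.
Tolling adds 56 days: July 16, 1993 + 56 days = September 10, 1993.
From November 26, 1992 through January 28, 1993 inclusive is 64 days; tolling adds 64 days: September 10, 1993 + 64 days = November 13, 1993.
Tolling adds 38 days: November 13, 1993 + 38 days = December 21, 1993.
December 21, 1993 is a listed holiday. The next qualifying day is December 22, 1993.

December 22, 1993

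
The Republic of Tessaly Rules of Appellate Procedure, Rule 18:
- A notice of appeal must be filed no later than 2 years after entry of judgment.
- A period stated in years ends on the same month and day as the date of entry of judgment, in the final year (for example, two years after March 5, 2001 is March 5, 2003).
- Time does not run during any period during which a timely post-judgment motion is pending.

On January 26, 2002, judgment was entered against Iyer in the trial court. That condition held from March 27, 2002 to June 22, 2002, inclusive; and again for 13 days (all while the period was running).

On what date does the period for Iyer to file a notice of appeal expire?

2 years after January 26, 2002 is January 26, 2004.
From March 27, 2002 through June 22, 2002 inclusive is 88 days; tolling adds 88 days: January 26, 2004 + 88 days = April 23, 2004.
Tolling adds 13 days: April 23, 2004 + 13 days = May 6, 2004.

May 6, 2004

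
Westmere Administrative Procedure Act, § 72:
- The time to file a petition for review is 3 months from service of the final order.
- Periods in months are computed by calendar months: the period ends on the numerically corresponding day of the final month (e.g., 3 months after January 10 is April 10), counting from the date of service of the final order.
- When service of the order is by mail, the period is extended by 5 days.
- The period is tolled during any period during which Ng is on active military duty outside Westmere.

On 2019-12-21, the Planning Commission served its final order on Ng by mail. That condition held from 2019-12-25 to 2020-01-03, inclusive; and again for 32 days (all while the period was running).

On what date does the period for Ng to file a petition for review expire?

3 months after 2019-12-21 is March 21, 2020.
Service was by mail, adding 5 days: March 21, 2020 + 5 days = March 26, 2020.
From December 25, 2019 through January 3, 2020 inclusive is 10 days; tolling adds 10 days: March 26, 2020 + 10 days = April 5, 2020.
Tolling adds 32 days: April 5, 2020 + 32 days = May 7, 2020.

May 7, 2020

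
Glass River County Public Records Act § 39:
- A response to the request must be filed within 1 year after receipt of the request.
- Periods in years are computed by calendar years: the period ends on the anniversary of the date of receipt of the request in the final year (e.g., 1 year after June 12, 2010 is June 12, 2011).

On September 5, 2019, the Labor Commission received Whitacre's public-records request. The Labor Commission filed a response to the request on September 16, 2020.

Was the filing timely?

No

1 year after September 5, 2019 is September 5, 2020.
The deadline is September 5, 2020; the filing on September 16, 2020 is after that date.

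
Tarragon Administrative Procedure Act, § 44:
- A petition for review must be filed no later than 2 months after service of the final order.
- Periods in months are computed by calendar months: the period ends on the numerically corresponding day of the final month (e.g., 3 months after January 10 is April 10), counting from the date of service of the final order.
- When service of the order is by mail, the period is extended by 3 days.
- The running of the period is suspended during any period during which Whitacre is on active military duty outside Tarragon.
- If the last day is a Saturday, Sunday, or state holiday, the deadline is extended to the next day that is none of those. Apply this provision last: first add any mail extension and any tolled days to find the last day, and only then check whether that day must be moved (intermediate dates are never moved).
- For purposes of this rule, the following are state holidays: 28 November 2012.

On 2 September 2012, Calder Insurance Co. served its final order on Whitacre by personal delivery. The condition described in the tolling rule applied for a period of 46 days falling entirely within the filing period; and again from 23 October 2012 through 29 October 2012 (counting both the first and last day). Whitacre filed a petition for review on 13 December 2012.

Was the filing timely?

2 months after 2 September 2012 is November 2, 2012.
Service was not by mail, so no mail extension applies.
Tolling adds 46 days: November 2, 2012 + 46 days = December 18, 2012.
From October 23, 2012 through October 29, 2012 inclusive is 7 days; tolling adds 7 days: December 18, 2012 + 7 days = December 25, 2012.
December 25, 2012 is a Tuesday and not a state holiday, so no extension applies.
The deadline is December 25, 2012; the filing on December 13, 2012 is on or before that date.

Yes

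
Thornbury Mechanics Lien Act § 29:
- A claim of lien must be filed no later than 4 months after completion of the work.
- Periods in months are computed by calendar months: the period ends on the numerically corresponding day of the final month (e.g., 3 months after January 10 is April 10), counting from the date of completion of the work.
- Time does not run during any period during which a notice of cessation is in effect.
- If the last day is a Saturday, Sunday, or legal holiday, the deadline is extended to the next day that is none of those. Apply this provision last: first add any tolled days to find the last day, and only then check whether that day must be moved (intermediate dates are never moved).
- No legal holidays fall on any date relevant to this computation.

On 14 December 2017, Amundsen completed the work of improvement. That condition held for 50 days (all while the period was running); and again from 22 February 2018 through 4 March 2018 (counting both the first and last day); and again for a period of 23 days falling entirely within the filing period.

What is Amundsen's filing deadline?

4 months after 14 December 2017 is April 14, 2018.
Tolling adds 50 days: April 14, 2018 + 50 days = June 3, 2018.
From February 22, 2018 through March 4, 2018 inclusive is 11 days; tolling adds 11 days: June 3, 2018 + 11 days = June 14, 2018.
Tolling adds 23 days: June 14, 2018 + 23 days = July 7, 2018.
July 7, 2018 is Saturday; July 8, 2018 is Sunday. The next qualifying day is July 9, 2018.

July 9, 2018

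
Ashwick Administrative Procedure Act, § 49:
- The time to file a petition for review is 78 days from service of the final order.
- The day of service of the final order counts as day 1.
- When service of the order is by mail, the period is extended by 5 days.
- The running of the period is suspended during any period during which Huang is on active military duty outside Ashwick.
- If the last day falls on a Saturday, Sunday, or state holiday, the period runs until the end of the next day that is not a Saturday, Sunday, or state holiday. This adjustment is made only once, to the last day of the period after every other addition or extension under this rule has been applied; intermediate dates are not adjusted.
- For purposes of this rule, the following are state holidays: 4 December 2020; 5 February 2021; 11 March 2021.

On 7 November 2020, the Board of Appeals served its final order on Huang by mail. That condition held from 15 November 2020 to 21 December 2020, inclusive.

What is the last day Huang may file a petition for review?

Counting 7 November 2020 as day 1, day 78 is January 23, 2021.
Service was by mail, adding 5 days: January 23, 2021 + 5 days = January 28, 2021.
From November 15, 2020 through December 21, 2020 inclusive is 37 days; tolling adds 37 days: January 28, 2021 + 37 days = March 6, 2021.
March 6, 2021 is Saturday; March 7, 2021 is Sunday. The next qualifying day is March 8, 2021.

March 8, 2021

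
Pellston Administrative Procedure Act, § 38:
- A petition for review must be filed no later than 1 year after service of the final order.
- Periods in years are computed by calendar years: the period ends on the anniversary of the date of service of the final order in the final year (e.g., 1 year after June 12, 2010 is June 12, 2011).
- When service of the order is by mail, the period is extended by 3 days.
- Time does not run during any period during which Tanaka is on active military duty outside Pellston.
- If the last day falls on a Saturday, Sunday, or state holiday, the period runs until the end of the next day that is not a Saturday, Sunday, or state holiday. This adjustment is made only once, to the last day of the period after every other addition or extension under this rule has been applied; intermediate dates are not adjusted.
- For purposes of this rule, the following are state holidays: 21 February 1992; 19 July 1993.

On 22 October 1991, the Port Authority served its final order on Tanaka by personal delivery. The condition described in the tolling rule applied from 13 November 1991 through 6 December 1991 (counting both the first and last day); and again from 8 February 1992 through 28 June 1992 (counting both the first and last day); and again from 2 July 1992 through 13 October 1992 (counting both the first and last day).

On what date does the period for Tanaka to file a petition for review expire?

July 20, 1993

1 year after 22 October 1991 is October 22, 1992.
Service was not by mail, so no mail extension applies.
From November 13, 1991 through December 6, 1991 inclusive is 24 days; tolling adds 24 days: October 22, 1992 + 24 days = November 15, 1992.
From February 8, 1992 through June 28, 1992 inclusive is 142 days; tolling adds 142 days: November 15, 1992 + 142 days = April 6, 1993.
From July 2, 1992 through October 13, 1992 inclusive is 104 days; tolling adds 104 days: April 6, 1993 + 104 days = July 19, 1993.
July 19, 1993 is a listed holiday. The next qualifying day is July 20, 1993.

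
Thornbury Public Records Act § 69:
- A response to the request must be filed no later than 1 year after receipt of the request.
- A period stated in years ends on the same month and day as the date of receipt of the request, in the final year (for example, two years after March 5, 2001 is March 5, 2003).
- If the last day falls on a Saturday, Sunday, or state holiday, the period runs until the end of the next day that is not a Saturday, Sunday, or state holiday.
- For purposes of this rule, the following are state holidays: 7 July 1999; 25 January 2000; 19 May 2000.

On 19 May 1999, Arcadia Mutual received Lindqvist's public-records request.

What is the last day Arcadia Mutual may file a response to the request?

May 22, 2000

1 year after 19 May 1999 is May 19, 2000.
May 19, 2000 is a listed holiday; May 20, 2000 is Saturday; May 21, 2000 is Sunday. The next qualifying day is May 22, 2000.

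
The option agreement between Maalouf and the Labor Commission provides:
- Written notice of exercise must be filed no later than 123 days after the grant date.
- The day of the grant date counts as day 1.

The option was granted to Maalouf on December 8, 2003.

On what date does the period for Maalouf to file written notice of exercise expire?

April 8, 2004

Counting December 8, 2003 as day 1, day 123 is April 8, 2004.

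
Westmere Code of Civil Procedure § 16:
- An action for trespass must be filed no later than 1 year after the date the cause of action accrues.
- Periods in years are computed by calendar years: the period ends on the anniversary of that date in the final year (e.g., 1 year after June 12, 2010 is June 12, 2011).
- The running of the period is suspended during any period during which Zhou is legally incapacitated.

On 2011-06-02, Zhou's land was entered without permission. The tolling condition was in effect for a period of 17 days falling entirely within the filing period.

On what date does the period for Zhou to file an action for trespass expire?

1 year after 2011-06-02 is June 2, 2012.
Tolling adds 17 days: June 2, 2012 + 17 days = June 19, 2012.

June 19, 2012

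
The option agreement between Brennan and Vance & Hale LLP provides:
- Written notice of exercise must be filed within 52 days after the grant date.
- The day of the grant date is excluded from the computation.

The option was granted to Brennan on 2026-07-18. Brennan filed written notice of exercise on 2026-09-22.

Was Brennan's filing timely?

52 days after 2026-07-18 is September 8, 2026.
The deadline is September 8, 2026; the filing on September 22, 2026 is after that date.

No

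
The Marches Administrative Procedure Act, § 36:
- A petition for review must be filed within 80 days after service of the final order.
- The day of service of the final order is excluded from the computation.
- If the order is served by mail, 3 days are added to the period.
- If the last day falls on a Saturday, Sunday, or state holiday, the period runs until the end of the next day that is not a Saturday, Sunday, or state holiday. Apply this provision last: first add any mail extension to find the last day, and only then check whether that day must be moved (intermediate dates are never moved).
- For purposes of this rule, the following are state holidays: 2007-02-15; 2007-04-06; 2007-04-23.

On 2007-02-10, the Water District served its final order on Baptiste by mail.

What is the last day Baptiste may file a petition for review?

May 4, 2007

80 days after 2007-02-10 is May 1, 2007.
Service was by mail, adding 3 days: May 1, 2007 + 3 days = May 4, 2007.
May 4, 2007 is a Friday and not a state holiday, so no extension applies.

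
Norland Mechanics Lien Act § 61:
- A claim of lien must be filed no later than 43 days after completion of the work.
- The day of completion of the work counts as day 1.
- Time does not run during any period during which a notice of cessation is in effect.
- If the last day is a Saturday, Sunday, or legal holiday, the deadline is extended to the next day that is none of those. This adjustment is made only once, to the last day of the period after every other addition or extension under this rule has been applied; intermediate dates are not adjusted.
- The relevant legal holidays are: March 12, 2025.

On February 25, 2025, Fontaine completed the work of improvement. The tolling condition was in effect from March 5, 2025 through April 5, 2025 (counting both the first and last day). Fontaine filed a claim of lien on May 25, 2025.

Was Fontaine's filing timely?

No

Counting February 25, 2025 as day 1, day 43 is April 8, 2025.
From March 5, 2025 through April 5, 2025 inclusive is 32 days; tolling adds 32 days: April 8, 2025 + 32 days = May 10, 2025.
May 10, 2025 is Saturday; May 11, 2025 is Sunday. The next qualifying day is May 12, 2025.
The deadline is May 12, 2025; the filing on May 25, 2025 is after that date.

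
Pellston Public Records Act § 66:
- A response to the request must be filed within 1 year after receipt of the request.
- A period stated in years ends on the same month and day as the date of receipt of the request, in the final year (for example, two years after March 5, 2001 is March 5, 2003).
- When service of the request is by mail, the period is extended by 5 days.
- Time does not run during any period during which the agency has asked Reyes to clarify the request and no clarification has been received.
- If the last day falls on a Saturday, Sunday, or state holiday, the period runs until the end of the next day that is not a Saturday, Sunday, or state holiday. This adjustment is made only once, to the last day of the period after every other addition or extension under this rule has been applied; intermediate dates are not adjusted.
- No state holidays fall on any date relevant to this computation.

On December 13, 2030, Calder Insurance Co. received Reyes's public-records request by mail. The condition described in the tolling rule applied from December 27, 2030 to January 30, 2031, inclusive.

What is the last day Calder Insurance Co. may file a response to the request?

January 22, 2032

1 year after December 13, 2030 is December 13, 2031.
Service was by mail, adding 5 days: December 13, 2031 + 5 days = December 18, 2031.
From December 27, 2030 through January 30, 2031 inclusive is 35 days; tolling adds 35 days: December 18, 2031 + 35 days = January 22, 2032.
January 22, 2032 is a Thursday and not a state holiday, so no extension applies.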